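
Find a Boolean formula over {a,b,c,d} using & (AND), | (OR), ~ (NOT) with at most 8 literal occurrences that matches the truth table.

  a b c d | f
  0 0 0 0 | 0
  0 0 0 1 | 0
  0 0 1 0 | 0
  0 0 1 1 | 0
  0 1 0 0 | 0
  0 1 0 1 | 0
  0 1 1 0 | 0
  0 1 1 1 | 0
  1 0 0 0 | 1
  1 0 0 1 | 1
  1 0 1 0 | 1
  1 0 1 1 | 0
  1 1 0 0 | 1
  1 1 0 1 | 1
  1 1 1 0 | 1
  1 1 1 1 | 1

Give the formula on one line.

((~d & a) | (a & (b | ~c)))

  ~d = 1010101010101010
  (~d & a) = 0000000010101010
  ~c = 1100110011001100
  (b | ~c) = 1100111111001111
  (a & (b | ~c)) = 0000000011001111
  ((~d & a) | (a & (b | ~c))) = 0000000011101111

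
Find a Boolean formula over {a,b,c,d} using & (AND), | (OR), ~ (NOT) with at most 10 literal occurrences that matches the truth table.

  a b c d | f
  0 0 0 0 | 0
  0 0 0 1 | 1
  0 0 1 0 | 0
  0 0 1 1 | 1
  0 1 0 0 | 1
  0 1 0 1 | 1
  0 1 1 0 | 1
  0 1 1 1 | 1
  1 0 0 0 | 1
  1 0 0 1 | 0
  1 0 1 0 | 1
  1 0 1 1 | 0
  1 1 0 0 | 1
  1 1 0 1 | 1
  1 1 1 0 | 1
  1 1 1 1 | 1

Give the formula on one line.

  ~a = 1111111100000000
  (~a & c) = 0011001100000000
  (b | (~a & c)) = 0011111100001111
  ~d = 1010101010101010
  ~c = 1100110011001100
  (~a & ~c) = 1100110000000000
  (~d | (~a & ~c)) = 1110111010101010
  ((b | (~a & c)) | (~d | (~a & ~c))) = 1111111110101111
  (a | b) = 0000111111111111
  ((a | b) | d) = 0101111111111111
  (((b | (~a & c)) | (~d | (~a & ~c))) & ((a | b) | d)) = 0101111110101111

(((b | (~a & c)) | (~d | (~a & ~c))) & ((a | b) | d))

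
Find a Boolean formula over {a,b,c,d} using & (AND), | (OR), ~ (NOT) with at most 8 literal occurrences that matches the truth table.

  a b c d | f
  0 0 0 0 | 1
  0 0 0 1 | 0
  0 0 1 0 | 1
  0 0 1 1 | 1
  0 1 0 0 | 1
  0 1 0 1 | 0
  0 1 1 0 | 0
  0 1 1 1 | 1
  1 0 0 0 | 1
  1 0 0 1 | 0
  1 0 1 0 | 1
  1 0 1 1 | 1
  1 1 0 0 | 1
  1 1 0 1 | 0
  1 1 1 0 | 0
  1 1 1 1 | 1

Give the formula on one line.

(((~c | ~b) | d) & (~d | c))

  ~c = 1100110011001100
  ~b = 1111000011110000
  (~c | ~b) = 1111110011111100
  ((~c | ~b) | d) = 1111110111111101
  ~d = 1010101010101010
  (~d | c) = 1011101110111011
  (((~c | ~b) | d) & (~d | c)) = 1011100110111001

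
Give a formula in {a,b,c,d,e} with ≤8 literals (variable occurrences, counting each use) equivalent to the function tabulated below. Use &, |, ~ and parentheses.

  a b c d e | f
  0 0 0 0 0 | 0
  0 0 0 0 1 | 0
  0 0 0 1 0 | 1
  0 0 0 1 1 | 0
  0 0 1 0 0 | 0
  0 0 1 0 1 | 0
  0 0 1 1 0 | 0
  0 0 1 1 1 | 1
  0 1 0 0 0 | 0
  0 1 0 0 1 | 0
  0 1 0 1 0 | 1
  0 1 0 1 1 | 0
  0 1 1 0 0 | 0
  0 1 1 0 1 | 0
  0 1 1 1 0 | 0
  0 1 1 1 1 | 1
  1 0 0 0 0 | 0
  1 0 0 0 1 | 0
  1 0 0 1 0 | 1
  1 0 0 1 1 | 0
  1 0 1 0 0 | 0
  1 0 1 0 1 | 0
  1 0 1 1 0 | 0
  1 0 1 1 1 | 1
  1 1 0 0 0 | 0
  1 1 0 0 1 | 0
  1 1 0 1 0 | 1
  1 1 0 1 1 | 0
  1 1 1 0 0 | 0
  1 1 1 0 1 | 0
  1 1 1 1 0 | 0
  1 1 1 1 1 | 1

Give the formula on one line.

  ~c = 11110000111100001111000011110000
  (e | ~c) = 11110101111101011111010111110101
  ~e = 10101010101010101010101010101010
  (~e | c) = 10101111101011111010111110101111
  ((~e | c) & d) = 00100011001000110010001100100011
  ((e | ~c) & ((~e | c) & d)) = 00100001001000010010000100100001

((e | ~c) & ((~e | c) & d))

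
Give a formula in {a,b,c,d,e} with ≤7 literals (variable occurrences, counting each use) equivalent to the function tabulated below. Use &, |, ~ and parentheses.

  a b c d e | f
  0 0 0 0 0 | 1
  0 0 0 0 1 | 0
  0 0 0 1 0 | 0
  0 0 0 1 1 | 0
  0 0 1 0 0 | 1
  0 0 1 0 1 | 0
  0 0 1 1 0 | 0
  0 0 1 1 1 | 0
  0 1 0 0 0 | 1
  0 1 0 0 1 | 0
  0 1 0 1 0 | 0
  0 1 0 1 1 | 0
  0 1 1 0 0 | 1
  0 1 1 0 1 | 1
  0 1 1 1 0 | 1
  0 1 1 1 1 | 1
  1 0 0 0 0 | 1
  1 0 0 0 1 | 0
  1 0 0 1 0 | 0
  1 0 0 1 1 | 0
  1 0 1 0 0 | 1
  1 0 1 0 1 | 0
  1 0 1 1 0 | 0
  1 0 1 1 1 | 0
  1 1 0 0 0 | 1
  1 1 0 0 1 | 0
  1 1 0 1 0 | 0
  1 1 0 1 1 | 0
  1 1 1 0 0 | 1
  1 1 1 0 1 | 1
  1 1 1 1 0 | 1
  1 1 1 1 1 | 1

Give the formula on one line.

  ~e = 10101010101010101010101010101010
  ~d = 11001100110011001100110011001100
  (~e & ~d) = 10001000100010001000100010001000
  (b & c) = 00000000000011110000000000001111
  ((~e & ~d) | (b & c)) = 10001000100011111000100010001111

((~e & ~d) | (b & c))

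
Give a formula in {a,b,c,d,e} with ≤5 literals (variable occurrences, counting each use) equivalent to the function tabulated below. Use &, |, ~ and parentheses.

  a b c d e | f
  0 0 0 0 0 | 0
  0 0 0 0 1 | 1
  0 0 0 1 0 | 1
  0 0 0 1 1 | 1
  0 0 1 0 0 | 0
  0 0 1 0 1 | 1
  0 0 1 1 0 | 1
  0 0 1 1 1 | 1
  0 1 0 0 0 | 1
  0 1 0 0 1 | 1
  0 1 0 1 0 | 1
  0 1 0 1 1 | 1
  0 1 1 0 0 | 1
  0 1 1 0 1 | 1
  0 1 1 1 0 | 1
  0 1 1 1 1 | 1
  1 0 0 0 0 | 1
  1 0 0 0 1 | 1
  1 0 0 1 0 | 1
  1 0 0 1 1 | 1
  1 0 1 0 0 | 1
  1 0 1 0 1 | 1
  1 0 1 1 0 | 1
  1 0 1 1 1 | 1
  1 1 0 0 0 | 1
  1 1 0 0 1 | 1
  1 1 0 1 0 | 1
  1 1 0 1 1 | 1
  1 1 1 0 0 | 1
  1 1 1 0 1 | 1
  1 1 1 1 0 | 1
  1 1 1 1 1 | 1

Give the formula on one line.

(a | ((e | d) | b))

  (e | d) = 01110111011101110111011101110111
  ((e | d) | b) = 01110111111111110111011111111111
  (a | ((e | d) | b)) = 01110111111111111111111111111111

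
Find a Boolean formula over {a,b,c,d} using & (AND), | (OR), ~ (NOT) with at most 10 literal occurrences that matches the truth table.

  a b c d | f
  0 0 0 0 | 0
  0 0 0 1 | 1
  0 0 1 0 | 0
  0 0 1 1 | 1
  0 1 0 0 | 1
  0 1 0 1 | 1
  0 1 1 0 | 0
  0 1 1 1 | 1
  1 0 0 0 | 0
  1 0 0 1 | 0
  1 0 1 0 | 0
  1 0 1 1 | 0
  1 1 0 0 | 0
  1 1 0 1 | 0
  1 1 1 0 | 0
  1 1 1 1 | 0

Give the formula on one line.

  ~a = 1111111100000000
  (d & ~a) = 0101010100000000
  (c | b) = 0011111100111111
  (a | d) = 0101010111111111
  ((a | d) | b) = 0101111111111111
  ~c = 1100110011001100
  (~a & ~c) = 1100110000000000
  (((a | d) | b) & (~a & ~c)) = 0100110000000000
  ((c | b) & (((a | d) | b) & (~a & ~c))) = 0000110000000000
  ((d & ~a) | ((c | b) & (((a | d) | b) & (~a & ~c)))) = 0101110100000000

((d & ~a) | ((c | b) & (((a | d) | b) & (~a & ~c))))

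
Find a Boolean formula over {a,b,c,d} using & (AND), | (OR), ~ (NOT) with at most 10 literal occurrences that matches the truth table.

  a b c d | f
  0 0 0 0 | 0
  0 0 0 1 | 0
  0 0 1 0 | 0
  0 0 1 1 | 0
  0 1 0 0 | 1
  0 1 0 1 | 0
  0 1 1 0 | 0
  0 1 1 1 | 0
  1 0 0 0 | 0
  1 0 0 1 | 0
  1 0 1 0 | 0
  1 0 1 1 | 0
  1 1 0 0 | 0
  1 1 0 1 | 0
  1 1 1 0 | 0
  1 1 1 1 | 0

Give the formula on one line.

(~c & (((~a | c) | (d | ~b)) & (~d & (b | c))))

  ~c = 1100110011001100
  ~a = 1111111100000000
  (~a | c) = 1111111100110011
  ~b = 1111000011110000
  (d | ~b) = 1111010111110101
  ((~a | c) | (d | ~b)) = 1111111111110111
  ~d = 1010101010101010
  (b | c) = 0011111100111111
  (~d & (b | c)) = 0010101000101010
  (((~a | c) | (d | ~b)) & (~d & (b | c))) = 0010101000100010
  (~c & (((~a | c) | (d | ~b)) & (~d & (b | c)))) = 0000100000000000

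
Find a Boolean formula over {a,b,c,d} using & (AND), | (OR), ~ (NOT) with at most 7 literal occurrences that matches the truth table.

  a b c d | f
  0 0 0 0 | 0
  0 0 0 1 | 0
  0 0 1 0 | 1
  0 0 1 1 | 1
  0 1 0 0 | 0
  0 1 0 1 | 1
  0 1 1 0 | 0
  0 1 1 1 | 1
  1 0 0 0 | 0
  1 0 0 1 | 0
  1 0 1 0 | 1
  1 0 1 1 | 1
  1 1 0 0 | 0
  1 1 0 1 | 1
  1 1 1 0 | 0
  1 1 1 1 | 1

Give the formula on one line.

((b | c) & (~b | d))

  (b | c) = 0011111100111111
  ~b = 1111000011110000
  (~b | d) = 1111010111110101
  ((b | c) & (~b | d)) = 0011010100110101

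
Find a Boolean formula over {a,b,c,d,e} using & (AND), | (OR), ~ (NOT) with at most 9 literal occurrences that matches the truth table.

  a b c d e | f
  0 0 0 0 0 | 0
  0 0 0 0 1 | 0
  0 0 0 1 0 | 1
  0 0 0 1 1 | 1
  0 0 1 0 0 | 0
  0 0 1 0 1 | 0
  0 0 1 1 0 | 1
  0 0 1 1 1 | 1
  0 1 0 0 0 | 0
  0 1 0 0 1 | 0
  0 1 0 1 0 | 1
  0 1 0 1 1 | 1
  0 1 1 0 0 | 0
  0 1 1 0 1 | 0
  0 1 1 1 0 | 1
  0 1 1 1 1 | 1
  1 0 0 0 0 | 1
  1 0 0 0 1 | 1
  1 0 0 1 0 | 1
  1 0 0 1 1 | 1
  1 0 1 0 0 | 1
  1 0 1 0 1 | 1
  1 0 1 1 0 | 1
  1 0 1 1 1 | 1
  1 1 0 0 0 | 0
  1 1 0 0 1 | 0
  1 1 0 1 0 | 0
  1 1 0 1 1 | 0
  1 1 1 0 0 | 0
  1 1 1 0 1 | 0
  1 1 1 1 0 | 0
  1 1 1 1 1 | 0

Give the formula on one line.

  ~b = 11111111000000001111111100000000
  (a | b) = 00000000111111111111111111111111
  (~b & (a | b)) = 00000000000000001111111100000000
  ~a = 11111111111111110000000000000000
  (~b | ~a) = 11111111111111111111111100000000
  ((~b | ~a) & d) = 00110011001100110011001100000000
  ((~b & (a | b)) | ((~b | ~a) & d)) = 00110011001100111111111100000000

((~b & (a | b)) | ((~b | ~a) & d))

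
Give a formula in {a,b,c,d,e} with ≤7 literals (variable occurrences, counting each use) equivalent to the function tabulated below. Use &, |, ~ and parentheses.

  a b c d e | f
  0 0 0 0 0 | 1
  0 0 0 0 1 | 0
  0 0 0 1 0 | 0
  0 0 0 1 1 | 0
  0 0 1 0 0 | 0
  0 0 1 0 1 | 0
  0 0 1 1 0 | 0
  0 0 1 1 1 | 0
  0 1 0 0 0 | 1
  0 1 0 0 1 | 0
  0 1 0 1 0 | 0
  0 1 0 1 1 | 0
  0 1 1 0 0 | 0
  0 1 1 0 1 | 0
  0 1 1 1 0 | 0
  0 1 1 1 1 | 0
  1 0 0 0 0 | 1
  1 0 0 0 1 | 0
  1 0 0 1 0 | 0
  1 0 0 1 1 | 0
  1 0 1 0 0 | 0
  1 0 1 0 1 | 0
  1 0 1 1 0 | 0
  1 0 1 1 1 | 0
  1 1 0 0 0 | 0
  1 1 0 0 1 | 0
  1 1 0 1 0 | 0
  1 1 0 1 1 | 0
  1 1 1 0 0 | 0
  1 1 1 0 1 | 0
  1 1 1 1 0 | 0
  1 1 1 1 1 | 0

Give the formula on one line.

((~c & (a | ~e)) & ((~d & ~e) & (~b | ~a)))

  ~c = 11110000111100001111000011110000
  ~e = 10101010101010101010101010101010
  (a | ~e) = 10101010101010101111111111111111
  (~c & (a | ~e)) = 10100000101000001111000011110000
  ~d = 11001100110011001100110011001100
  (~d & ~e) = 10001000100010001000100010001000
  ~b = 11111111000000001111111100000000
  ~a = 11111111111111110000000000000000
  (~b | ~a) = 11111111111111111111111100000000
  ((~d & ~e) & (~b | ~a)) = 10001000100010001000100000000000
  ((~c & (a | ~e)) & ((~d & ~e) & (~b | ~a))) = 10000000100000001000000000000000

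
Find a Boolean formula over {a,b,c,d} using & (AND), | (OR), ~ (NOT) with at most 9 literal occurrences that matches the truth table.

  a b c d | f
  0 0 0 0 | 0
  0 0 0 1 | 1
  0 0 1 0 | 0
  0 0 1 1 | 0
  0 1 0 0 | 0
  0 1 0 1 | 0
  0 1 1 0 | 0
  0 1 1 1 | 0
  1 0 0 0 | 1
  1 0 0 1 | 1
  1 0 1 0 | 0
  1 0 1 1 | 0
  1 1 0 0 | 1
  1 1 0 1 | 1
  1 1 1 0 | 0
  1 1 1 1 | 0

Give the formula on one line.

((~c & (a | ~b)) & ((~c & a) | d))

  ~c = 1100110011001100
  ~b = 1111000011110000
  (a | ~b) = 1111000011111111
  (~c & (a | ~b)) = 1100000011001100
  (~c & a) = 0000000011001100
  ((~c & a) | d) = 0101010111011101
  ((~c & (a | ~b)) & ((~c & a) | d)) = 0100000011001100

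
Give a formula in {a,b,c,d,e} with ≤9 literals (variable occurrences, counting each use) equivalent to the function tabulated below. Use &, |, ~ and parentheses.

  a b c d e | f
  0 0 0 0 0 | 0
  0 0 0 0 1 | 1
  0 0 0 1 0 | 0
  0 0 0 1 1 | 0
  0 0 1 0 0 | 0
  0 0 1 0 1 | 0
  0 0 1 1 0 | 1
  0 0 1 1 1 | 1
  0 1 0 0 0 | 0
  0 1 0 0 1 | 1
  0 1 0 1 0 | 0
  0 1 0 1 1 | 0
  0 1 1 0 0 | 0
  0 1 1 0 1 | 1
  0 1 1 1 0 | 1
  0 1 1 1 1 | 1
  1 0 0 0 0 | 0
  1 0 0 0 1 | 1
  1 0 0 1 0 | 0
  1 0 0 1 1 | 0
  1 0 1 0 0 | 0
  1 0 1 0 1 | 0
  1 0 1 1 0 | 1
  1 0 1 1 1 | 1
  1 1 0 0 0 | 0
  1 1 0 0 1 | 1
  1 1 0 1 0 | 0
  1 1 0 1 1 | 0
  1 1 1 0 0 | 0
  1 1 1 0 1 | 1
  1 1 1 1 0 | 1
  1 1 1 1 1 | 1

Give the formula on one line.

((c & d) | (e & ((~c | (d | b)) & ~d)))

  (c & d) = 00000011000000110000001100000011
  ~c = 11110000111100001111000011110000
  (d | b) = 00110011111111110011001111111111
  (~c | (d | b)) = 11110011111111111111001111111111
  ~d = 11001100110011001100110011001100
  ((~c | (d | b)) & ~d) = 11000000110011001100000011001100
  (e & ((~c | (d | b)) & ~d)) = 01000000010001000100000001000100
  ((c & d) | (e & ((~c | (d | b)) & ~d))) = 01000011010001110100001101000111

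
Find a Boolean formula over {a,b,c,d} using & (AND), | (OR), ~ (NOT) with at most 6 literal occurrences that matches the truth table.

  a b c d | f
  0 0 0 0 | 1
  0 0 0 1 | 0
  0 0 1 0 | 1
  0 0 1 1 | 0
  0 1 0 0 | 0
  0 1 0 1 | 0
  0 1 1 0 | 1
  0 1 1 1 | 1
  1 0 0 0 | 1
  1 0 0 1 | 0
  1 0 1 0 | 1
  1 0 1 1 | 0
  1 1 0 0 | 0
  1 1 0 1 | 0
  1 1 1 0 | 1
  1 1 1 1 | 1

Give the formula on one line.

((~d & ~b) | (c & b))

  ~d = 1010101010101010
  ~b = 1111000011110000
  (~d & ~b) = 1010000010100000
  (c & b) = 0000001100000011
  ((~d & ~b) | (c & b)) = 1010001110100011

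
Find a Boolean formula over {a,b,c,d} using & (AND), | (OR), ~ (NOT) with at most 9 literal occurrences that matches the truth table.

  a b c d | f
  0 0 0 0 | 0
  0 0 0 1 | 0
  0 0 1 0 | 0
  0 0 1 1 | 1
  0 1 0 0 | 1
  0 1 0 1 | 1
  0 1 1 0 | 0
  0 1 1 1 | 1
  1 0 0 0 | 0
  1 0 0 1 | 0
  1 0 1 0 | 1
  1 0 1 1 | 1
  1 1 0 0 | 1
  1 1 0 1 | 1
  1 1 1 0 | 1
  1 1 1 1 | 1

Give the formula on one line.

(((d | ((b | ~d) & a)) & c) | (b & ((a | d) | ~c)))

  ~d = 1010101010101010
  (b | ~d) = 1010111110101111
  ((b | ~d) & a) = 0000000010101111
  (d | ((b | ~d) & a)) = 0101010111111111
  ((d | ((b | ~d) & a)) & c) = 0001000100110011
  (a | d) = 0101010111111111
  ~c = 1100110011001100
  ((a | d) | ~c) = 1101110111111111
  (b & ((a | d) | ~c)) = 0000110100001111
  (((d | ((b | ~d) & a)) & c) | (b & ((a | d) | ~c))) = 0001110100111111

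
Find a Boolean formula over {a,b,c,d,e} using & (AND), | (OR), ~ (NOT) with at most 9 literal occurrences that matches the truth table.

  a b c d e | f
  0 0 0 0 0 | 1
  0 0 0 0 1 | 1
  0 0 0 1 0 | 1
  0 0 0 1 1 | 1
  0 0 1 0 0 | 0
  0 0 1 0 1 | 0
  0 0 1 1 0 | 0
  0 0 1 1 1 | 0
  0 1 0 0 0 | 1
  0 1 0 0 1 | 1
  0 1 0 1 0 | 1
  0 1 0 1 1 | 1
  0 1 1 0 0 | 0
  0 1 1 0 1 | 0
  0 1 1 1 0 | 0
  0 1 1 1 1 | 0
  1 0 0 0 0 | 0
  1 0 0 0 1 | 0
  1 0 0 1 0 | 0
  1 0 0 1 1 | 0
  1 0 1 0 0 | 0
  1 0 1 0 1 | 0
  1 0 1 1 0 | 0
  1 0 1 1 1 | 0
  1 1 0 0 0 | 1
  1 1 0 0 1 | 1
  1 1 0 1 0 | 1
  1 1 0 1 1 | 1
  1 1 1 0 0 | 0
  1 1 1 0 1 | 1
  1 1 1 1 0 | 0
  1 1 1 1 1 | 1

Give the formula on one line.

((~c | a) & ((e | ~c) & (b | ~a)))

  ~c = 11110000111100001111000011110000
  (~c | a) = 11110000111100001111111111111111
  (e | ~c) = 11110101111101011111010111110101
  ~a = 11111111111111110000000000000000
  (b | ~a) = 11111111111111110000000011111111
  ((e | ~c) & (b | ~a)) = 11110101111101010000000011110101
  ((~c | a) & ((e | ~c) & (b | ~a))) = 11110000111100000000000011110101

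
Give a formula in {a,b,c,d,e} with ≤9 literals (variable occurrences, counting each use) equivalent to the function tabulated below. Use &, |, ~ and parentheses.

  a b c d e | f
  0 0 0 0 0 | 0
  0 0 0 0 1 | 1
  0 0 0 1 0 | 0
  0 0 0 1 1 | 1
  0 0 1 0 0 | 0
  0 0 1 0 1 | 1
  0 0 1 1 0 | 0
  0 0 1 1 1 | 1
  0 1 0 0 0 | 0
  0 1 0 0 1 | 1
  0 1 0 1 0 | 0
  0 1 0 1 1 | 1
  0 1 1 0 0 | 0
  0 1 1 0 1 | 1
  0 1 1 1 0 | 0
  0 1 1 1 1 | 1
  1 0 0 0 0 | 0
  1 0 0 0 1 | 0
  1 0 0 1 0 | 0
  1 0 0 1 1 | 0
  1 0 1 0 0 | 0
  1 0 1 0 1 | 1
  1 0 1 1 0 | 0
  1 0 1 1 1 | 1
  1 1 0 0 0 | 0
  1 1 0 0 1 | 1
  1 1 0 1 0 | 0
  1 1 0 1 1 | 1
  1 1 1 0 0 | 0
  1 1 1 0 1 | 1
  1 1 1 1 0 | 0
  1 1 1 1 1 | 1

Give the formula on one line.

  ~b = 11111111000000001111111100000000
  (a | ~b) = 11111111000000001111111111111111
  ~a = 11111111111111110000000000000000
  ((a | ~b) & ~a) = 11111111000000000000000000000000
  (b | ((a | ~b) & ~a)) = 11111111111111110000000011111111
  (b & d) = 00000000001100110000000000110011
  (c | (b & d)) = 00001111001111110000111100111111
  ~e = 10101010101010101010101010101010
  ((c | (b & d)) | ~e) = 10101111101111111010111110111111
  ((b | ((a | ~b) & ~a)) | ((c | (b & d)) | ~e)) = 11111111111111111010111111111111
  (((b | ((a | ~b) & ~a)) | ((c | (b & d)) | ~e)) & e) = 01010101010101010000010101010101

(((b | ((a | ~b) & ~a)) | ((c | (b & d)) | ~e)) & e)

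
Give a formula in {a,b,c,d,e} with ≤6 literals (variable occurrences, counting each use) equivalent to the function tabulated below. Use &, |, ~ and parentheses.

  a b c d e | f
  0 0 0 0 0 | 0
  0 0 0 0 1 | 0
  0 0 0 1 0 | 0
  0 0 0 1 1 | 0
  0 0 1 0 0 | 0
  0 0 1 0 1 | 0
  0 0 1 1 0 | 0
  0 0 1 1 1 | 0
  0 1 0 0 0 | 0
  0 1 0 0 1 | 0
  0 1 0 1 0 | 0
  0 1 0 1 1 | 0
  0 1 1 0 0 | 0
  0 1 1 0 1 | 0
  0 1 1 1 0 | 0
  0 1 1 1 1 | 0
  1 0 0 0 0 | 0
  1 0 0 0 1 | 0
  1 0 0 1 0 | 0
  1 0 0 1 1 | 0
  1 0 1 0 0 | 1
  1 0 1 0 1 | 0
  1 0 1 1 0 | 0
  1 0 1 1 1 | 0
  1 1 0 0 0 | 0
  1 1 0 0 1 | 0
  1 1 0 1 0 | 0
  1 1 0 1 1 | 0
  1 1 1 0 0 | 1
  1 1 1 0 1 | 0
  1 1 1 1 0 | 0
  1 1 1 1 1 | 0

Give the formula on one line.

  ~e = 10101010101010101010101010101010
  (a & ~e) = 00000000000000001010101010101010
  ((a & ~e) & c) = 00000000000000000000101000001010
  ~d = 11001100110011001100110011001100
  (a & ~d) = 00000000000000001100110011001100
  (((a & ~e) & c) & (a & ~d)) = 00000000000000000000100000001000

(((a & ~e) & c) & (a & ~d))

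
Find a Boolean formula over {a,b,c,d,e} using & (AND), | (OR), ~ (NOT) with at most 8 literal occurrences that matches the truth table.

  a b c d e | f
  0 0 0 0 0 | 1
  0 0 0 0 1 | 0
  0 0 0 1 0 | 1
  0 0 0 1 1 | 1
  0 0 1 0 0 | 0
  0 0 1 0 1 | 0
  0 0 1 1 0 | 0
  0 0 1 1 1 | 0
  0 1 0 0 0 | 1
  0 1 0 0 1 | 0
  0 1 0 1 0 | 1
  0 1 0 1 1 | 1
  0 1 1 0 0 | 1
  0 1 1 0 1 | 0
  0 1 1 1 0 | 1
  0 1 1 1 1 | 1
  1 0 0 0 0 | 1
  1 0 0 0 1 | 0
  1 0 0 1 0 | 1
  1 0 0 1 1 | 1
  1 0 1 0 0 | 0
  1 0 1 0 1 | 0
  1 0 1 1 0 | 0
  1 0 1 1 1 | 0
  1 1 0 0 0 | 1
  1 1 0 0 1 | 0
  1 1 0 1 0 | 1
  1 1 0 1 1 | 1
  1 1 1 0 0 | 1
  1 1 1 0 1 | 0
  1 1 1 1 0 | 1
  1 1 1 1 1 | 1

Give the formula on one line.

  (b & c) = 00000000000011110000000000001111
  ~e = 10101010101010101010101010101010
  (~e | d) = 10111011101110111011101110111011
  ((b & c) | (~e | d)) = 10111011101111111011101110111111
  ~c = 11110000111100001111000011110000
  (b | ~c) = 11110000111111111111000011111111
  (((b & c) | (~e | d)) & (b | ~c)) = 10110000101111111011000010111111
  ((((b & c) | (~e | d)) & (b | ~c)) & (~e | d)) = 10110000101110111011000010111011

((((b & c) | (~e | d)) & (b | ~c)) & (~e | d))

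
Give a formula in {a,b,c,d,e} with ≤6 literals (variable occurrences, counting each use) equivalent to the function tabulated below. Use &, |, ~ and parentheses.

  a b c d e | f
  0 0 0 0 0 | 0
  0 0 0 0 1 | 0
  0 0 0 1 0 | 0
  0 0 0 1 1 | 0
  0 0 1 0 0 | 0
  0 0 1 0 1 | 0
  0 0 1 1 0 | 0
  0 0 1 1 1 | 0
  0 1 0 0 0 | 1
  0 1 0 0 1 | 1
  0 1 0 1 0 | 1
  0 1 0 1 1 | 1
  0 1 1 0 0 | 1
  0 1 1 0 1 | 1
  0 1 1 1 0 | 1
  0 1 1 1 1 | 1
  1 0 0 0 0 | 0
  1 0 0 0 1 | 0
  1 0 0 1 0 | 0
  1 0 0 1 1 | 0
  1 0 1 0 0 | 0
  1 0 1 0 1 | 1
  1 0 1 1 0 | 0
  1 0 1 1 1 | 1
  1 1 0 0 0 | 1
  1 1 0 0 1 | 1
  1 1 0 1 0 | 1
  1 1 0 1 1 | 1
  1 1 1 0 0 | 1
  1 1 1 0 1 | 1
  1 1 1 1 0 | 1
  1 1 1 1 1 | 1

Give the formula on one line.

(b | (e & (c & a)))

  (c & a) = 00000000000000000000111100001111
  (e & (c & a)) = 00000000000000000000010100000101
  (b | (e & (c & a))) = 00000000111111110000010111111111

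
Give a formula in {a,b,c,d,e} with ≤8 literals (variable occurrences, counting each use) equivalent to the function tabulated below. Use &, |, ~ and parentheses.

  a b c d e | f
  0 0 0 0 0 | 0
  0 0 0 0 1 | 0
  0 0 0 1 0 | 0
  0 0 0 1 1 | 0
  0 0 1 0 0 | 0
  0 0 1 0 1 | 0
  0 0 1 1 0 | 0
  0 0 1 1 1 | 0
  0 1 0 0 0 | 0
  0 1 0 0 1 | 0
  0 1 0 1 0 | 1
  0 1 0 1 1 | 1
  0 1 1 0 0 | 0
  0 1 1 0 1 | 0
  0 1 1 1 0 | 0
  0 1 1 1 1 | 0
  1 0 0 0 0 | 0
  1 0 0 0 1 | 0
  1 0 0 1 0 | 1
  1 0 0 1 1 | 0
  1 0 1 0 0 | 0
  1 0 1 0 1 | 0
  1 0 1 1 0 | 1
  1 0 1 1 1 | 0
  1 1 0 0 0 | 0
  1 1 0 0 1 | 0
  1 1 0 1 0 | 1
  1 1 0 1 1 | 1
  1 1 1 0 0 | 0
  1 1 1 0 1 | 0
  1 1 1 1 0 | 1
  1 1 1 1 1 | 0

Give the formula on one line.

  ~c = 11110000111100001111000011110000
  (d & b) = 00000000001100110000000000110011
  (c & e) = 00000101000001010000010100000101
  ((d & b) | (c & e)) = 00000101001101110000010100110111
  (~c & ((d & b) | (c & e))) = 00000000001100000000000000110000
  (d & a) = 00000000000000000011001100110011
  ~e = 10101010101010101010101010101010
  ((d & a) & ~e) = 00000000000000000010001000100010
  ((~c & ((d & b) | (c & e))) | ((d & a) & ~e)) = 00000000001100000010001000110010

((~c & ((d & b) | (c & e))) | ((d & a) & ~e))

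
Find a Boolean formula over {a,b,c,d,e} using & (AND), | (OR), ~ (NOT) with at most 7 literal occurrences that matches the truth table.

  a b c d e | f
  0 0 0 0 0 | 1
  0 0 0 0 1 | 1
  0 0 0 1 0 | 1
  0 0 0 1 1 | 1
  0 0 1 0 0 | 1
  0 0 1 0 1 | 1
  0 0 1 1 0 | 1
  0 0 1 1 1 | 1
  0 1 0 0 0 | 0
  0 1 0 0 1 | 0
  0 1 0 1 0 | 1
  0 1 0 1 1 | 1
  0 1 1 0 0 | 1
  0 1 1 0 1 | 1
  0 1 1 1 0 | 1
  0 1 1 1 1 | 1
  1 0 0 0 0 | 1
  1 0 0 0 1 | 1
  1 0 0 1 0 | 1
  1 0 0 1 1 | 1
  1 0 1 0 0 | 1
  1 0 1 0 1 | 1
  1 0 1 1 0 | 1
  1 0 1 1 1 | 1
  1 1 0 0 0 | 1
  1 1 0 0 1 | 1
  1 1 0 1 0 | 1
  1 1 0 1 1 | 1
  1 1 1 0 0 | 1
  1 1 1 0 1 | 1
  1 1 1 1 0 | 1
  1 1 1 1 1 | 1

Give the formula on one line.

(((a | d) | ~b) | c)

  (a | d) = 00110011001100111111111111111111
  ~b = 11111111000000001111111100000000
  ((a | d) | ~b) = 11111111001100111111111111111111
  (((a | d) | ~b) | c) = 11111111001111111111111111111111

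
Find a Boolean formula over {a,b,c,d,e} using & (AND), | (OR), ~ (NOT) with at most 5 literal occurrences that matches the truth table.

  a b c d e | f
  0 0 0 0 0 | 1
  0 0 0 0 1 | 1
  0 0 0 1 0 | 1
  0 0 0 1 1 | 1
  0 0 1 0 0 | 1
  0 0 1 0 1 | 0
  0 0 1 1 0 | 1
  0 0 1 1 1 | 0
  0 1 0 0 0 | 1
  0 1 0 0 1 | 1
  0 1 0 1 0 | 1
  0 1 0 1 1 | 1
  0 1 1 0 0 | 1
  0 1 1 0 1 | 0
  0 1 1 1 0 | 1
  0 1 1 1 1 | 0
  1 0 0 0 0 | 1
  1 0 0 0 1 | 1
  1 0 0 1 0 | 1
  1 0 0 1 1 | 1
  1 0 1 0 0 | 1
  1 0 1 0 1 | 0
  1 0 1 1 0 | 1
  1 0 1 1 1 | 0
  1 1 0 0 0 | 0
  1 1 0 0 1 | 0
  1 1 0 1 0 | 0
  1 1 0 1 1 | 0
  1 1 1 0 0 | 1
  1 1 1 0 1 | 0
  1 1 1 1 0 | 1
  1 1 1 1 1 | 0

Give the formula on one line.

  ~c = 11110000111100001111000011110000
  ~e = 10101010101010101010101010101010
  (~c | ~e) = 11111010111110101111101011111010
  ~a = 11111111111111110000000000000000
  ~b = 11111111000000001111111100000000
  (~a | ~b) = 11111111111111111111111100000000
  (c | (~a | ~b)) = 11111111111111111111111100001111
  ((~c | ~e) & (c | (~a | ~b))) = 11111010111110101111101000001010

((~c | ~e) & (c | (~a | ~b)))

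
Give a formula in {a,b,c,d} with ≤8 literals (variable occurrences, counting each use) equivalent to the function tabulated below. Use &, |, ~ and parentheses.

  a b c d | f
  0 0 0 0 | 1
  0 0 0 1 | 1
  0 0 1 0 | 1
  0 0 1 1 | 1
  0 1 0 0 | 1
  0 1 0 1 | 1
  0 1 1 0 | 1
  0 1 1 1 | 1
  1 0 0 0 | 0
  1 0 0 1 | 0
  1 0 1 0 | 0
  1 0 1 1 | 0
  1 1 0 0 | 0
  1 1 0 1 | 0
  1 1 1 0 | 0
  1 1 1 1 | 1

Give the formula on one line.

  (c & a) = 0000000000110011
  ~d = 1010101010101010
  (b | ~d) = 1010111110101111
  ((c & a) & (b | ~d)) = 0000000000100011
  (d & ((c & a) & (b | ~d))) = 0000000000000001
  ~a = 1111111100000000
  ((d & ((c & a) & (b | ~d))) | ~a) = 1111111100000001

((d & ((c & a) & (b | ~d))) | ~a)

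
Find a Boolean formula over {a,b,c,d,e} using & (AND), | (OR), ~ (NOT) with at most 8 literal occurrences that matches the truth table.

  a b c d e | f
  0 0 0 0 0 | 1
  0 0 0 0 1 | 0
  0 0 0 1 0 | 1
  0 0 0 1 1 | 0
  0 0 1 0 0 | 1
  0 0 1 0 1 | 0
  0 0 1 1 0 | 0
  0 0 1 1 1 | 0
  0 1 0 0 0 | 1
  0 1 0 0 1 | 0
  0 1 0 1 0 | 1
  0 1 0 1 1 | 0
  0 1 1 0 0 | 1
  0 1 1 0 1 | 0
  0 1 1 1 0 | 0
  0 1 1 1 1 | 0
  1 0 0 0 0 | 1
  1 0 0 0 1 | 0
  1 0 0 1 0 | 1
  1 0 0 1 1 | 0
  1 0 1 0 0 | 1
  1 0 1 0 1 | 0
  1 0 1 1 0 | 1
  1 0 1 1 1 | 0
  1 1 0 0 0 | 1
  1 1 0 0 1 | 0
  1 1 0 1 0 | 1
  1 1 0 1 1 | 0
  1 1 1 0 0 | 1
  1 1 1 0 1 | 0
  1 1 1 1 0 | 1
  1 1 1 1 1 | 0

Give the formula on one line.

(((~c | a) | (~d | ~c)) & ~e)

  ~c = 11110000111100001111000011110000
  (~c | a) = 11110000111100001111111111111111
  ~d = 11001100110011001100110011001100
  (~d | ~c) = 11111100111111001111110011111100
  ((~c | a) | (~d | ~c)) = 11111100111111001111111111111111
  ~e = 10101010101010101010101010101010
  (((~c | a) | (~d | ~c)) & ~e) = 10101000101010001010101010101010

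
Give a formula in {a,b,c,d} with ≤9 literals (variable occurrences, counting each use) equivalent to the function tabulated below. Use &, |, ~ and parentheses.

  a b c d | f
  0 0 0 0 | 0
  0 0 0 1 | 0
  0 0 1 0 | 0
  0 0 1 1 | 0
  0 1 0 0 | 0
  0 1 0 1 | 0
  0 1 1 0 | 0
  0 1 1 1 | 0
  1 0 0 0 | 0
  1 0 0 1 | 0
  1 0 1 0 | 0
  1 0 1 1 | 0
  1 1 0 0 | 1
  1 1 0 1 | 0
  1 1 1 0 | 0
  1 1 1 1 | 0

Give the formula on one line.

(a & ((((b & ~d) & (a & ~c)) | ~a) & ~d))

  ~d = 1010101010101010
  (b & ~d) = 0000101000001010
  ~c = 1100110011001100
  (a & ~c) = 0000000011001100
  ((b & ~d) & (a & ~c)) = 0000000000001000
  ~a = 1111111100000000
  (((b & ~d) & (a & ~c)) | ~a) = 1111111100001000
  ((((b & ~d) & (a & ~c)) | ~a) & ~d) = 1010101000001000
  (a & ((((b & ~d) & (a & ~c)) | ~a) & ~d)) = 0000000000001000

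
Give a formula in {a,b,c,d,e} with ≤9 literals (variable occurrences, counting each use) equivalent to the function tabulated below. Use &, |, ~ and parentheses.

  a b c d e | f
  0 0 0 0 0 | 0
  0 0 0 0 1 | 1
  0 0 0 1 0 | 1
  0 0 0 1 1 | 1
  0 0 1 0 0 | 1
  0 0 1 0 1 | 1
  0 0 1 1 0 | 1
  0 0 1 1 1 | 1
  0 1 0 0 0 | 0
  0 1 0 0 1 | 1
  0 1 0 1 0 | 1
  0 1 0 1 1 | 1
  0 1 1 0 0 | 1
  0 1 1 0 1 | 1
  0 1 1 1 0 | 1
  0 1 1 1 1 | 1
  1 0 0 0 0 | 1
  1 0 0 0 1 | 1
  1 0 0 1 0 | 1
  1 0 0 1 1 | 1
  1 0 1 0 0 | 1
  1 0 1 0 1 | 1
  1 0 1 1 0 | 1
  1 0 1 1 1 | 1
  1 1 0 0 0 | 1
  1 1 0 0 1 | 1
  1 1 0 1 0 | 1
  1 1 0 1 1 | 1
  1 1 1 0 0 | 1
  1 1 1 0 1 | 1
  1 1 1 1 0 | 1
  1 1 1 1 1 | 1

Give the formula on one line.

  (a | d) = 00110011001100111111111111111111
  ~d = 11001100110011001100110011001100
  (~d & c) = 00001100000011000000110000001100
  ((a | d) | (~d & c)) = 00111111001111111111111111111111
  (e & ~d) = 01000100010001000100010001000100
  ~c = 11110000111100001111000011110000
  (d & ~c) = 00110000001100000011000000110000
  (a & (d & ~c)) = 00000000000000000011000000110000
  ((e & ~d) | (a & (d & ~c))) = 01000100010001000111010001110100
  (((a | d) | (~d & c)) | ((e & ~d) | (a & (d & ~c)))) = 01111111011111111111111111111111

(((a | d) | (~d & c)) | ((e & ~d) | (a & (d & ~c))))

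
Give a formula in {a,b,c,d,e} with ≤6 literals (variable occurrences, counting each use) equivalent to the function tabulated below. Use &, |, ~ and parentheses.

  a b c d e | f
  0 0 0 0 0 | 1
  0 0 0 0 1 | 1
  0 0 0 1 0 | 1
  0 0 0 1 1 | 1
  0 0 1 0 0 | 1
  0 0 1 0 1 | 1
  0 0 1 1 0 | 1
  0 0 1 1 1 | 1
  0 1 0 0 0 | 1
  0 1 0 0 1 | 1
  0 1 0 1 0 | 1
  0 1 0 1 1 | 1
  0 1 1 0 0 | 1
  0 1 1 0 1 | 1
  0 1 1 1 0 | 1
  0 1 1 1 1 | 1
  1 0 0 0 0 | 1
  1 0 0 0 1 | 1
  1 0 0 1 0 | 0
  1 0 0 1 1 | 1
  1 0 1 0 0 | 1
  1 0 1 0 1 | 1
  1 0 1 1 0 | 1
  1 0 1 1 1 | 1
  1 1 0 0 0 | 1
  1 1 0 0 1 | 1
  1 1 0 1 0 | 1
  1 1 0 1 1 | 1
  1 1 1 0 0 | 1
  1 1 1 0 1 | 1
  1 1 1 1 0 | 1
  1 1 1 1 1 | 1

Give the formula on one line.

(((~a | b) | e) | (~d | c))

  ~a = 11111111111111110000000000000000
  (~a | b) = 11111111111111110000000011111111
  ((~a | b) | e) = 11111111111111110101010111111111
  ~d = 11001100110011001100110011001100
  (~d | c) = 11001111110011111100111111001111
  (((~a | b) | e) | (~d | c)) = 11111111111111111101111111111111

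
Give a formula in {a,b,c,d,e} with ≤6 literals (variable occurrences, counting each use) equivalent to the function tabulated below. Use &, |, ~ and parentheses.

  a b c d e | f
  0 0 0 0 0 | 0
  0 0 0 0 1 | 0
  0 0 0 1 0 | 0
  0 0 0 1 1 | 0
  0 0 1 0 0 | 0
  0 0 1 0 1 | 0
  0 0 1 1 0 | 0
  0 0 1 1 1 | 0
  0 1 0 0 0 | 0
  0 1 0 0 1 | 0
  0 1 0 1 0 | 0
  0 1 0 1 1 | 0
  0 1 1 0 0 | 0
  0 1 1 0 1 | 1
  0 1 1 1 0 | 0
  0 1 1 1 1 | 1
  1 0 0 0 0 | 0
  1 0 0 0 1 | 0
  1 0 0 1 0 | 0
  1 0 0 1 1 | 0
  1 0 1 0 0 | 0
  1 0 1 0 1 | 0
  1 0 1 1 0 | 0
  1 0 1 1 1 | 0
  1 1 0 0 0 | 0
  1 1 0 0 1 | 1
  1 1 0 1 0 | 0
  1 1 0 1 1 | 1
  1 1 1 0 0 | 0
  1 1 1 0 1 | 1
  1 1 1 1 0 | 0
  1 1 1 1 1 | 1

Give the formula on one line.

  (a | c) = 00001111000011111111111111111111
  ((a | c) & b) = 00000000000011110000000011111111
  (((a | c) & b) & e) = 00000000000001010000000001010101

(((a | c) & b) & e)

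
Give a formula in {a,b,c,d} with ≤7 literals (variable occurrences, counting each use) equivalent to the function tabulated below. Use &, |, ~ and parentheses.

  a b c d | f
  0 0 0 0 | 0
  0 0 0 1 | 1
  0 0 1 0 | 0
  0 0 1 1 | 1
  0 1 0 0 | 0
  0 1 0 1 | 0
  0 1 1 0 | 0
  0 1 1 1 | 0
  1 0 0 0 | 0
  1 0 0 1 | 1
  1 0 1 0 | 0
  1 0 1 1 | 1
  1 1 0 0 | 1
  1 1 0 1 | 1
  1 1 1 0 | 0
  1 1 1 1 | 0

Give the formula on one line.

(((~b | ~c) & (a | ~b)) & (b | d))

  ~b = 1111000011110000
  ~c = 1100110011001100
  (~b | ~c) = 1111110011111100
  (a | ~b) = 1111000011111111
  ((~b | ~c) & (a | ~b)) = 1111000011111100
  (b | d) = 0101111101011111
  (((~b | ~c) & (a | ~b)) & (b | d)) = 0101000001011100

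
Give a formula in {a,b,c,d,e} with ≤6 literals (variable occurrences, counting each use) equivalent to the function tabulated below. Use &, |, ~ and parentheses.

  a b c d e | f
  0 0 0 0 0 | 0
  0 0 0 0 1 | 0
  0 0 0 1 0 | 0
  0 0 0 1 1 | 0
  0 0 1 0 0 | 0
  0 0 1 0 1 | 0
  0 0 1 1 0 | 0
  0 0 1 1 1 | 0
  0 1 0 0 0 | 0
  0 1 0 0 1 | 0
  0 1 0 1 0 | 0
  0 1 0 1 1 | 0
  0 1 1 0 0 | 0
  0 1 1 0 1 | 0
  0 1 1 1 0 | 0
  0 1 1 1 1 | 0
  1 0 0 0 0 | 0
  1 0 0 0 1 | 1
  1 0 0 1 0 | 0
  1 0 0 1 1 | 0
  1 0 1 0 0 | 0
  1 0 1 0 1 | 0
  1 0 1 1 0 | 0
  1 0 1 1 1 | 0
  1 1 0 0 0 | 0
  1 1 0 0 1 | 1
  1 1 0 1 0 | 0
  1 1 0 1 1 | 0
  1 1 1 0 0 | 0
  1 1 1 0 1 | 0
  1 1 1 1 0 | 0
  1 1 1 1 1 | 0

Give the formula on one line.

  ~d = 11001100110011001100110011001100
  ~c = 11110000111100001111000011110000
  (a & ~c) = 00000000000000001111000011110000
  (e & (a & ~c)) = 00000000000000000101000001010000
  (~d & (e & (a & ~c))) = 00000000000000000100000001000000

(~d & (e & (a & ~c)))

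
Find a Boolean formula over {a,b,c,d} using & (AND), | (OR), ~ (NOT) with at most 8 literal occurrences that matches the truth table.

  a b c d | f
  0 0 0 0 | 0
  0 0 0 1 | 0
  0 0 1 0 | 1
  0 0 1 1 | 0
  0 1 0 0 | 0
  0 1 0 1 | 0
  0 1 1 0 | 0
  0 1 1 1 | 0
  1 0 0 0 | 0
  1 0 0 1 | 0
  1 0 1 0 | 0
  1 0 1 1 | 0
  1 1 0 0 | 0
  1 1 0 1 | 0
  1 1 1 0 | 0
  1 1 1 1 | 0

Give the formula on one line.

  ~a = 1111111100000000
  ~b = 1111000011110000
  ~c = 1100110011001100
  ~d = 1010101010101010
  (~c | ~d) = 1110111011101110
  (~b & (~c | ~d)) = 1110000011100000
  (a | (~b & (~c | ~d))) = 1110000011111111
  (c & (a | (~b & (~c | ~d)))) = 0010000000110011
  (~a & (c & (a | (~b & (~c | ~d))))) = 0010000000000000

(~a & (c & (a | (~b & (~c | ~d)))))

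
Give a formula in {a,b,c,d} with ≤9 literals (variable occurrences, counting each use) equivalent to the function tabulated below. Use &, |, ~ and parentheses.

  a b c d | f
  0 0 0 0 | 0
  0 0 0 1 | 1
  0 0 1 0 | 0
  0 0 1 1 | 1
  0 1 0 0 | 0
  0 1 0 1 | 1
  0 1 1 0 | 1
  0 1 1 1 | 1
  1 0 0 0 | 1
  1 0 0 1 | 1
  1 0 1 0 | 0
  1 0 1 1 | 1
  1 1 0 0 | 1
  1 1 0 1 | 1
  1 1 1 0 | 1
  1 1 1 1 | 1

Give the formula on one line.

  ~d = 1010101010101010
  (b & c) = 0000001100000011
  (~d & (b & c)) = 0000001000000010
  ((~d & (b & c)) | d) = 0101011101010111
  ~c = 1100110011001100
  (~d & ~c) = 1000100010001000
  ((~d & ~c) & a) = 0000000010001000
  (((~d & (b & c)) | d) | ((~d & ~c) & a)) = 0101011111011111

(((~d & (b & c)) | d) | ((~d & ~c) & a))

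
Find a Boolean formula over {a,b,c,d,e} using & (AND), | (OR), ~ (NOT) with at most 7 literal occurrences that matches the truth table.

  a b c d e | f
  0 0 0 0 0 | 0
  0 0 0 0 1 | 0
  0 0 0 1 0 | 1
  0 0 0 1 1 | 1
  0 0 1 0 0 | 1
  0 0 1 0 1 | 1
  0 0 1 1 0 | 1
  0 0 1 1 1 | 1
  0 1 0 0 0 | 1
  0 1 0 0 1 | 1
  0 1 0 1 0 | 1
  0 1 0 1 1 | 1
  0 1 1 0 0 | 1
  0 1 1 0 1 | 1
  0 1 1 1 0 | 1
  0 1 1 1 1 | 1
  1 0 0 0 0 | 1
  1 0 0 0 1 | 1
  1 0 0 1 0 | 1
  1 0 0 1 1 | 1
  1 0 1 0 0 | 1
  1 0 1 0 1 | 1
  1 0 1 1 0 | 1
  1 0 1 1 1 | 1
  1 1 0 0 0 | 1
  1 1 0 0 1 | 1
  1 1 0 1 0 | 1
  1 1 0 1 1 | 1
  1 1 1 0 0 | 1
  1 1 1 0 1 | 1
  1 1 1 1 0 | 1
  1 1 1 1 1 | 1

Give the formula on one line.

(((c | d) | b) | (c | a))

  (c | d) = 00111111001111110011111100111111
  ((c | d) | b) = 00111111111111110011111111111111
  (c | a) = 00001111000011111111111111111111
  (((c | d) | b) | (c | a)) = 00111111111111111111111111111111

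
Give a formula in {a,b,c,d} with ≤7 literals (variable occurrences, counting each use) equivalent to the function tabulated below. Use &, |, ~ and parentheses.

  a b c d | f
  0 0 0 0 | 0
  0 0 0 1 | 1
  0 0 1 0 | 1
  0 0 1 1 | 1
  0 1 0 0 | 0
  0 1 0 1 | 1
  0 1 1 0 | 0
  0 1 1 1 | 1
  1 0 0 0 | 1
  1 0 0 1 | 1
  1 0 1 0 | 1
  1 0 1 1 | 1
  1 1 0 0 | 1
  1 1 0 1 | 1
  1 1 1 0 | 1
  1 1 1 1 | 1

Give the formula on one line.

((~b & (d | c)) | (a | d))

  ~b = 1111000011110000
  (d | c) = 0111011101110111
  (~b & (d | c)) = 0111000001110000
  (a | d) = 0101010111111111
  ((~b & (d | c)) | (a | d)) = 0111010111111111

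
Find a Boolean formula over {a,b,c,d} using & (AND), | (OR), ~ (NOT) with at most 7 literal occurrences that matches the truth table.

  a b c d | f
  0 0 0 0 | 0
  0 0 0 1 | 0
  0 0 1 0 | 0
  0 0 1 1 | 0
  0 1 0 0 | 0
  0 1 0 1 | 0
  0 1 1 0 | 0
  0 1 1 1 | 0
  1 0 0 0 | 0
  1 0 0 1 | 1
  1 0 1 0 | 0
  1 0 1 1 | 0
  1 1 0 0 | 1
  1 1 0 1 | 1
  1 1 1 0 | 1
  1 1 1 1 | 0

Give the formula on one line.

((a & (~c | ~d)) & (d | b))

  ~c = 1100110011001100
  ~d = 1010101010101010
  (~c | ~d) = 1110111011101110
  (a & (~c | ~d)) = 0000000011101110
  (d | b) = 0101111101011111
  ((a & (~c | ~d)) & (d | b)) = 0000000001001110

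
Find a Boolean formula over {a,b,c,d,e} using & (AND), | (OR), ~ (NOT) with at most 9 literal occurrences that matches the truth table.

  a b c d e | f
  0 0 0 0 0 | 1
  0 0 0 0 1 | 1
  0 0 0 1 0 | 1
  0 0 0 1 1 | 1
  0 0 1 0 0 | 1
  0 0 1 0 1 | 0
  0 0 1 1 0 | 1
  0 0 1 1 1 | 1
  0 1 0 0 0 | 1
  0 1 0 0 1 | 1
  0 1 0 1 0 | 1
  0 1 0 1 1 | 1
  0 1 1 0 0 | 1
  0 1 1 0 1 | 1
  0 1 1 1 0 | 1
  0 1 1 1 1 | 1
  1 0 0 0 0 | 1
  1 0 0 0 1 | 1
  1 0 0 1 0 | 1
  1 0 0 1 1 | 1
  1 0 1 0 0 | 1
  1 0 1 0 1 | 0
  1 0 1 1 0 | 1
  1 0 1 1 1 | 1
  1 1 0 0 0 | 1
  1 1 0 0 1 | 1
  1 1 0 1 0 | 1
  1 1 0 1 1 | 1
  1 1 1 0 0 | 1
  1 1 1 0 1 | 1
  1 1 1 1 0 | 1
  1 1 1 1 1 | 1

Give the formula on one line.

((d & e) | ((~c | ~e) | (~c | b)))

  (d & e) = 00010001000100010001000100010001
  ~c = 11110000111100001111000011110000
  ~e = 10101010101010101010101010101010
  (~c | ~e) = 11111010111110101111101011111010
  (~c | b) = 11110000111111111111000011111111
  ((~c | ~e) | (~c | b)) = 11111010111111111111101011111111
  ((d & e) | ((~c | ~e) | (~c | b))) = 11111011111111111111101111111111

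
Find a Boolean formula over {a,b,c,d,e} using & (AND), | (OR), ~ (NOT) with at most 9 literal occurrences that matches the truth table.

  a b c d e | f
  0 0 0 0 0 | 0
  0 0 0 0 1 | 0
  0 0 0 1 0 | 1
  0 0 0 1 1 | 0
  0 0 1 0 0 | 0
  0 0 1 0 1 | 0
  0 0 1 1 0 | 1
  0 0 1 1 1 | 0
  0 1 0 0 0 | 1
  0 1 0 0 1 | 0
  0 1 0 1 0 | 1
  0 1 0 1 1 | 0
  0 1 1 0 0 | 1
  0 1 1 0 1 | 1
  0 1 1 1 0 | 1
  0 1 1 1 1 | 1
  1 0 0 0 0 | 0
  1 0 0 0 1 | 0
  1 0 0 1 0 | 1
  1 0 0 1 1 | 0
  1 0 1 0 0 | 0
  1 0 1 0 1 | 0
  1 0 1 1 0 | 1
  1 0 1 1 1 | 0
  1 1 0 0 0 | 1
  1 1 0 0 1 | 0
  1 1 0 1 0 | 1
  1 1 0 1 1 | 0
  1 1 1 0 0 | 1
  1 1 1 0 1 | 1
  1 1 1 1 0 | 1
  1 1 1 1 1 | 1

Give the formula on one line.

  ~c = 11110000111100001111000011110000
  ~b = 11111111000000001111111100000000
  (~c | ~b) = 11111111111100001111111111110000
  ((~c | ~b) & b) = 00000000111100000000000011110000
  (d | ((~c | ~b) & b)) = 00110011111100110011001111110011
  ~e = 10101010101010101010101010101010
  ((d | ((~c | ~b) & b)) & ~e) = 00100010101000100010001010100010
  (b & c) = 00000000000011110000000000001111
  (((d | ((~c | ~b) & b)) & ~e) | (b & c)) = 00100010101011110010001010101111

(((d | ((~c | ~b) & b)) & ~e) | (b & c))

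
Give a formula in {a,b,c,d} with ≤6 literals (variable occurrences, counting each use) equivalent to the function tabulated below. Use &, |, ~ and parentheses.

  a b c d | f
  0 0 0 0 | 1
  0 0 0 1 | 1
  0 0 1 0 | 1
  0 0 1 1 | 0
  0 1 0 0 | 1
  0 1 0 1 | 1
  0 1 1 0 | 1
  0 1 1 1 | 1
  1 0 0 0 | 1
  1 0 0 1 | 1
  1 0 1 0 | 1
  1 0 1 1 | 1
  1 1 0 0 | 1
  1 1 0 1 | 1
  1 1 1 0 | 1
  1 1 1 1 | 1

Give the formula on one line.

((b | a) | ((~a & (c & ~d)) | ~c))

  (b | a) = 0000111111111111
  ~a = 1111111100000000
  ~d = 1010101010101010
  (c & ~d) = 0010001000100010
  (~a & (c & ~d)) = 0010001000000000
  ~c = 1100110011001100
  ((~a & (c & ~d)) | ~c) = 1110111011001100
  ((b | a) | ((~a & (c & ~d)) | ~c)) = 1110111111111111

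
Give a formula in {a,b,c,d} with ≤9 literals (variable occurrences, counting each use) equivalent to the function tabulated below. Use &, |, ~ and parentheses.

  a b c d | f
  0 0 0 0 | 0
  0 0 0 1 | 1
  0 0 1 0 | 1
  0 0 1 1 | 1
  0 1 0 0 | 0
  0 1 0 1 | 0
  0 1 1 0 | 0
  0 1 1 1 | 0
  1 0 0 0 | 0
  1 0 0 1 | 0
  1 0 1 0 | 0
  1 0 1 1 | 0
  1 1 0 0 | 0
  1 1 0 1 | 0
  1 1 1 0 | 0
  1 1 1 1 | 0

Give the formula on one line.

  (c | d) = 0111011101110111
  (b | (c | d)) = 0111111101111111
  ~a = 1111111100000000
  (c | ~a) = 1111111100110011
  ((b | (c | d)) & (c | ~a)) = 0111111100110011
  ~b = 1111000011110000
  (~a & ~b) = 1111000000000000
  (((b | (c | d)) & (c | ~a)) & (~a & ~b)) = 0111000000000000

(((b | (c | d)) & (c | ~a)) & (~a & ~b))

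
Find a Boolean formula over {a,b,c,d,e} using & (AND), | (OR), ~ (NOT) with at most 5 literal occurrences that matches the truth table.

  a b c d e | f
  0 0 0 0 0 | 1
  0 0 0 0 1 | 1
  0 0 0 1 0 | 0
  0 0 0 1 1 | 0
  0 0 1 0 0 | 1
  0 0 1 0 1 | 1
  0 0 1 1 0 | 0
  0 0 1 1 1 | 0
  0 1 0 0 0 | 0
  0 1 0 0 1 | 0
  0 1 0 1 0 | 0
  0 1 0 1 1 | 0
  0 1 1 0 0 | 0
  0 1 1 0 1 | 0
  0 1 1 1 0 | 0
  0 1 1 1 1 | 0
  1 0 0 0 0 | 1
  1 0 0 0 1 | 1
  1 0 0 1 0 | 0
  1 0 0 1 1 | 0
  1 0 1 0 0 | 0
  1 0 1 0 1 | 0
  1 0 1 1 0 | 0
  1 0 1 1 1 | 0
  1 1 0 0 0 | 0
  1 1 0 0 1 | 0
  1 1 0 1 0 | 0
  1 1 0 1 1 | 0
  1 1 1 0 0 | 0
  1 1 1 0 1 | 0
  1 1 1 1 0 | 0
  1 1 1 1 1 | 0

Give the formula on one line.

((~a | ~c) & (~b & (b | ~d)))

  ~a = 11111111111111110000000000000000
  ~c = 11110000111100001111000011110000
  (~a | ~c) = 11111111111111111111000011110000
  ~b = 11111111000000001111111100000000
  ~d = 11001100110011001100110011001100
  (b | ~d) = 11001100111111111100110011111111
  (~b & (b | ~d)) = 11001100000000001100110000000000
  ((~a | ~c) & (~b & (b | ~d))) = 11001100000000001100000000000000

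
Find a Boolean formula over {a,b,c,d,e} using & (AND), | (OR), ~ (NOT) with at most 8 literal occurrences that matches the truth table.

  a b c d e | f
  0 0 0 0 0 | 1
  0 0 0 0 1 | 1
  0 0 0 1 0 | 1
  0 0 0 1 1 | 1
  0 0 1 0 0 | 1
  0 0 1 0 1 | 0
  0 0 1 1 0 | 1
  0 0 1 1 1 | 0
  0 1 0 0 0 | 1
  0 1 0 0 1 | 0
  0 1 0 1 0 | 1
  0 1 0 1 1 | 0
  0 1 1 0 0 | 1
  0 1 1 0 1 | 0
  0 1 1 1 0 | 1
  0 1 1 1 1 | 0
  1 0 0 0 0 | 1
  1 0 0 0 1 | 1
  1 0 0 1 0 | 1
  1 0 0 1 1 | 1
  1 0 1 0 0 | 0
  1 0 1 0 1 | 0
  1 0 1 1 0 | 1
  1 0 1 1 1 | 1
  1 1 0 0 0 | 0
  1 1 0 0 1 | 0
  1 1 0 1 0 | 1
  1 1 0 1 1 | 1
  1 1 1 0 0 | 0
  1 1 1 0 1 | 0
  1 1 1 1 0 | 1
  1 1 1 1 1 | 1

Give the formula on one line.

(((~a & ~e) | (a & d)) | (~b & ~c))

  ~a = 11111111111111110000000000000000
  ~e = 10101010101010101010101010101010
  (~a & ~e) = 10101010101010100000000000000000
  (a & d) = 00000000000000000011001100110011
  ((~a & ~e) | (a & d)) = 10101010101010100011001100110011
  ~b = 11111111000000001111111100000000
  ~c = 11110000111100001111000011110000
  (~b & ~c) = 11110000000000001111000000000000
  (((~a & ~e) | (a & d)) | (~b & ~c)) = 11111010101010101111001100110011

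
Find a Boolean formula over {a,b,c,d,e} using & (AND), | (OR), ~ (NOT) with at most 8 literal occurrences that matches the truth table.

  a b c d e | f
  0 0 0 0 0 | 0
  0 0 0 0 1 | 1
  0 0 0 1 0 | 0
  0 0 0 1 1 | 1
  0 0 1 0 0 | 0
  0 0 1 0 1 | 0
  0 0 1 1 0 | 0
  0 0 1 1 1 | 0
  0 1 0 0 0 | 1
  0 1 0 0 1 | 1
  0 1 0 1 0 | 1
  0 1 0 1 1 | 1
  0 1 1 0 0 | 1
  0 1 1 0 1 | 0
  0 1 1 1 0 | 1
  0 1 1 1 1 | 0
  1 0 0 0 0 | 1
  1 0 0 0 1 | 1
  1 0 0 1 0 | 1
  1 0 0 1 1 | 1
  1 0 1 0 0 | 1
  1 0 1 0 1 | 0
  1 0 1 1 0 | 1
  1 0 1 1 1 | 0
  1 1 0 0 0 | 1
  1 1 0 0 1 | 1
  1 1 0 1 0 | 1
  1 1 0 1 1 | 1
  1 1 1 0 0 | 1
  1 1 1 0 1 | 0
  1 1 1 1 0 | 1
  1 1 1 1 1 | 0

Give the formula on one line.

  ~c = 11110000111100001111000011110000
  (b & d) = 00000000001100110000000000110011
  (e | (b & d)) = 01010101011101110101010101110111
  (~c & (e | (b & d))) = 01010000011100000101000001110000
  (b | a) = 00000000111111111111111111111111
  ~e = 10101010101010101010101010101010
  ((b | a) & ~e) = 00000000101010101010101010101010
  ((~c & (e | (b & d))) | ((b | a) & ~e)) = 01010000111110101111101011111010

((~c & (e | (b & d))) | ((b | a) & ~e))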